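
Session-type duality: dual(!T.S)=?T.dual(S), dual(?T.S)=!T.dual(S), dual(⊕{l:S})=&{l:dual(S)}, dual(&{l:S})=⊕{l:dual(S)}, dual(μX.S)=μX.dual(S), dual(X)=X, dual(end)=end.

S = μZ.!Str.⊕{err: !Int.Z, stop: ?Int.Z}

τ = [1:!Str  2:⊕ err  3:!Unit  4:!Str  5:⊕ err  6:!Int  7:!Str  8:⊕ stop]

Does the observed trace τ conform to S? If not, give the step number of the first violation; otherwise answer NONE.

@1 !Str  match  cont: ⊕{err: !Int.μZ.…, stop: ?Int.μZ.…}
@2 ⊕ err  match  cont: !Int.μZ.…
@3 got !Unit, protocol expects !Int  ✗

3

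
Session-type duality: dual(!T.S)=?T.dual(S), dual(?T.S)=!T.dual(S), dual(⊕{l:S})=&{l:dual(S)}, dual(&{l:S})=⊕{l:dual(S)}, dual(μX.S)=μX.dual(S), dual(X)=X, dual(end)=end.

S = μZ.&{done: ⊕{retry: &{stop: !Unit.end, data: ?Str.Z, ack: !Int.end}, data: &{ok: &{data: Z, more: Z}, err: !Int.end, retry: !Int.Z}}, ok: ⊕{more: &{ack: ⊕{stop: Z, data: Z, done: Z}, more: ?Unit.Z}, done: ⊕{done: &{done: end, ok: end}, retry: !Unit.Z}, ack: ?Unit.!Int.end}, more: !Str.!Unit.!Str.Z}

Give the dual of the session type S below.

μZ.⊕{done: &{retry: ⊕{stop: ?Unit.end, data: !Str.Z, ack: ?Int.end}, data: ⊕{ok: ⊕{data: Z, more: Z}, err: ?Int.end, retry: ?Int.Z}}, ok: &{more: ⊕{ack: &{stop: Z, data: Z, done: Z}, more: !Unit.Z}, done: &{done: ⊕{done: end, ok: end}, retry: ?Unit.Z}, ack: !Unit.?Int.end}, more: ?Str.?Unit.?Str.Z}

μZ → μZ  (binder kept)
  &{done,ok,more} → ⊕{done,ok,more}  (offer→select)
    • done:
      ⊕{retry,data} → &{retry,data}  (select→offer)
        • retry:
          &{stop,data,ack} → ⊕{stop,data,ack}  (offer→select)
            • stop:
              !Unit → ?Unit
                end ↦ end
            • data:
              ?Str → !Str
                Z ↦ Z
            • ack:
              !Int → ?Int
                end ↦ end
        • data:
          &{ok,err,retry} → ⊕{ok,err,retry}  (offer→select)
            • ok:
              &{data,more} → ⊕{data,more}  (offer→select)
                • data:
                  Z ↦ Z
                • more:
                  Z ↦ Z
            • err:
              !Int → ?Int
                end ↦ end
            • retry:
              !Int → ?Int
                Z ↦ Z
    • ok:
      ⊕{more,done,ack} → &{more,done,ack}  (select→offer)
        • more:
          &{ack,more} → ⊕{ack,more}  (offer→select)
            • ack:
              ⊕{stop,data,done} → &{stop,data,done}  (select→offer)
                • stop:
                  Z ↦ Z
                • data:
                  Z ↦ Z
                • done:
                  Z ↦ Z
            • more:
              ?Unit → !Unit
                Z ↦ Z
        • done:
          ⊕{done,retry} → &{done,retry}  (select→offer)
            • done:
              &{done,ok} → ⊕{done,ok}  (offer→select)
                • done:
                  end ↦ end
                • ok:
                  end ↦ end
            • retry:
              !Unit → ?Unit
                Z ↦ Z
        • ack:
          ?Unit → !Unit
            !Int → ?Int
              end ↦ end
    • more:
      !Str → ?Str
        !Unit → ?Unit
          !Str → ?Str
            Z ↦ Z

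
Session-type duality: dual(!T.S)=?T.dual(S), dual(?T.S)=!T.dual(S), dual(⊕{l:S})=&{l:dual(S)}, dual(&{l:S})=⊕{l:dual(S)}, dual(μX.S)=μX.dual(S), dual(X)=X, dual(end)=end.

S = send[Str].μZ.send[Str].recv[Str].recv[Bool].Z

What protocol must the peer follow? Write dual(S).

recv[Str].μZ.recv[Str].send[Str].send[Bool].Z

send[Str] → recv[Str]
  μZ → μZ  (binder kept)
    send[Str] → recv[Str]
      recv[Str] → send[Str]
        recv[Bool] → send[Bool]
          Z ↦ Z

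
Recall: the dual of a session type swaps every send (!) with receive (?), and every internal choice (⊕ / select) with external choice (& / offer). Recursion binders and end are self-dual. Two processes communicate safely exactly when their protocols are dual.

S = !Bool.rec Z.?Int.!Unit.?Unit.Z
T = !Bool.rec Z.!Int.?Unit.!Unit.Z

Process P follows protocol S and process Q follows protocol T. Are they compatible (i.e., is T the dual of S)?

!Bool vs !Bool  ✗ same direction on both sides — not dual

NO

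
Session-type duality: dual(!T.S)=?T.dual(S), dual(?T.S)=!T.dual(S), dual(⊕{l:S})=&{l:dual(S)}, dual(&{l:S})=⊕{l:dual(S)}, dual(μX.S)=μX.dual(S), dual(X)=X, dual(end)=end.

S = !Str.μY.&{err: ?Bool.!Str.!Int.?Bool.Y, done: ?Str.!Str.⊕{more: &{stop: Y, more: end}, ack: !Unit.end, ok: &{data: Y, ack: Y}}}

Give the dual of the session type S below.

?Str.μY.⊕{err: !Bool.?Str.?Int.!Bool.Y, done: !Str.?Str.&{more: ⊕{stop: Y, more: end}, ack: ?Unit.end, ok: ⊕{data: Y, ack: Y}}}

!Str → ?Str
  μY → μY  (binder kept)
    &{err,done} → ⊕{err,done}  (external→internal)
      [err]
        ?Bool → !Bool
          !Str → ?Str
            !Int → ?Int
              ?Bool → !Bool
                dual(Y) = Y
      [done]
        ?Str → !Str
          !Str → ?Str
            ⊕{more,ack,ok} → &{more,ack,ok}  (⊕→&)
              [more]
                &{stop,more} → ⊕{stop,more}  (external→internal)
                  [stop]
                    dual(Y) = Y
                  [more]
                    dual(end) = end
              [ack]
                !Unit → ?Unit
                  dual(end) = end
              [ok]
                &{data,ack} → ⊕{data,ack}  (external→internal)
                  [data]
                    dual(Y) = Y
                  [ack]
                    dual(Y) = Y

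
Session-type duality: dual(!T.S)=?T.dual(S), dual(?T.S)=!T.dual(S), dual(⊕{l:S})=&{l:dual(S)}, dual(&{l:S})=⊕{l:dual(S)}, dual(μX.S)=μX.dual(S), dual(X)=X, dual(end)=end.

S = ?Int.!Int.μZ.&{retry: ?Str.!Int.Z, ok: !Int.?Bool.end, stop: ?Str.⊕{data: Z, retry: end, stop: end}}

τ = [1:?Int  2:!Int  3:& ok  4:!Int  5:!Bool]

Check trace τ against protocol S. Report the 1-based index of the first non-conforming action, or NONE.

5

[1] ?Int  match  cont: !Int.μZ.…
[2] !Int  match  cont: μZ.…
[3] & ok  match  cont: !Int.?Bool.end
[4] !Int  match  cont: ?Bool.end
[5] got !Bool, protocol expects ?Bool  ✗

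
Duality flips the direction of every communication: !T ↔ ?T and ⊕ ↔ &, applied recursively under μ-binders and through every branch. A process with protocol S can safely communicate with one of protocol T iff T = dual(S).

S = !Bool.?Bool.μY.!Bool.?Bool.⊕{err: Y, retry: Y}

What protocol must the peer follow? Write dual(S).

?Bool.!Bool.μY.?Bool.!Bool.&{err: Y, retry: Y}

!Bool ↦ ?Bool
  ?Bool ↦ !Bool
    μY ↦ μY  (rec unchanged)
      !Bool ↦ ?Bool
        ?Bool ↦ !Bool
          ⊕{err,retry} ↦ &{err,retry}  (⊕→&)
            [err]
              dual(Y) = Y
            [retry]
              dual(Y) = Y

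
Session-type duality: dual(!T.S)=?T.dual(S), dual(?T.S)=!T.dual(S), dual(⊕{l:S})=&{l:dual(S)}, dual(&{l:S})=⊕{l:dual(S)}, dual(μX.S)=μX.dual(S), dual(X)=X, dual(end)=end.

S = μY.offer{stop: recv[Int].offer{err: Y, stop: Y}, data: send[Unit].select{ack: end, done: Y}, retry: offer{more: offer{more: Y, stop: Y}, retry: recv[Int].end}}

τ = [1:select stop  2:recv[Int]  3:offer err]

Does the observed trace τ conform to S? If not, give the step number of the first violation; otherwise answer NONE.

step 1: got select stop, protocol expects offer stop or offer data or offer retry  ✗

1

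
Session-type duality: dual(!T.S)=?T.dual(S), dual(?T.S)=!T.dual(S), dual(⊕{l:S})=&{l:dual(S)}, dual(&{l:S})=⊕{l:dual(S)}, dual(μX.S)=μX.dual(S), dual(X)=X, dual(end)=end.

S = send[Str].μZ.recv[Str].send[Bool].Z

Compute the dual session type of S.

send[Str] ↦ recv[Str]
  μZ ↦ μZ  (binder kept)
    recv[Str] ↦ send[Str]
      send[Bool] ↦ recv[Bool]
        Z self-dual

recv[Str].μZ.send[Str].recv[Bool].Z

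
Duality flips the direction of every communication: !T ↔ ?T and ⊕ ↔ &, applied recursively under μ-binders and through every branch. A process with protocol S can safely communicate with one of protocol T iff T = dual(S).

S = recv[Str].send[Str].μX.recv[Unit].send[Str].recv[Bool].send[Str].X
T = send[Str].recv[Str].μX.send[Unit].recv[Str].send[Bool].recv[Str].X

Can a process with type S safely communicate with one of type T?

recv[Str] | send[Str]  ok
  send[Str] | recv[Str]  ok
    μX | μX  ok (binder kept)
      recv[Unit] | send[Unit]  ok
        send[Str] | recv[Str]  ok
          recv[Bool] | send[Bool]  ok
            send[Str] | recv[Str]  ok
              X | X  ok

YES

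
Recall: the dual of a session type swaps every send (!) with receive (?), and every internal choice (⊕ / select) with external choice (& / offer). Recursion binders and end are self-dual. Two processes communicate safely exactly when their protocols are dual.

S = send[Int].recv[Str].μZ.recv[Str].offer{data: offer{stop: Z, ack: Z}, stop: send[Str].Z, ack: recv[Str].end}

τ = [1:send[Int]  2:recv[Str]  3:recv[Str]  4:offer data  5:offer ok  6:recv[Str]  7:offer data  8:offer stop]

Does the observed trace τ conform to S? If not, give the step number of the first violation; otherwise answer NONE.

[1] send[Int]  match  residual = recv[Str].μZ.…
[2] recv[Str]  match  residual = μZ.…
[3] recv[Str]  match  residual = offer{data: offer{stop: μZ.…, ack: μZ.…}, stop: send[Str].μZ.…, ack: recv[Str].end}
[4] offer data  match  residual = offer{stop: μZ.…, ack: μZ.…}
[5] got offer ok, protocol expects offer stop or offer ack  ✗

5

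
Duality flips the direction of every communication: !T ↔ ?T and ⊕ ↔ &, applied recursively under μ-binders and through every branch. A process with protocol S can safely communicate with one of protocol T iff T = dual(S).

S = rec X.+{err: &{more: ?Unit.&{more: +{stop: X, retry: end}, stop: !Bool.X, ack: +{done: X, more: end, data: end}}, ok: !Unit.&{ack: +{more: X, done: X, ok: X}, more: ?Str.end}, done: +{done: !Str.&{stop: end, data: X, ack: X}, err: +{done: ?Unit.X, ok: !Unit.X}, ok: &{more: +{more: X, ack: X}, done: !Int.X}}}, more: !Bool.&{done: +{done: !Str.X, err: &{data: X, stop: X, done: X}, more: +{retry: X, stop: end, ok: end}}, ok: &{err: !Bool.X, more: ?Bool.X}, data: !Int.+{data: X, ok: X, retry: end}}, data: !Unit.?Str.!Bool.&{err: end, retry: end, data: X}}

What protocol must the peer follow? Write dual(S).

rec X.&{err: +{more: !Unit.+{more: &{stop: X, retry: end}, stop: ?Bool.X, ack: &{done: X, more: end, data: end}}, ok: ?Unit.+{ack: &{more: X, done: X, ok: X}, more: !Str.end}, done: &{done: ?Str.+{stop: end, data: X, ack: X}, err: &{done: !Unit.X, ok: ?Unit.X}, ok: +{more: &{more: X, ack: X}, done: ?Int.X}}}, more: ?Bool.+{done: &{done: ?Str.X, err: +{data: X, stop: X, done: X}, more: &{retry: X, stop: end, ok: end}}, ok: +{err: ?Bool.X, more: !Bool.X}, data: ?Int.&{data: X, ok: X, retry: end}}, data: ?Unit.!Str.?Bool.+{err: end, retry: end, data: X}}

rec X → rec X  (rec unchanged)
  +{err,more,data} → &{err,more,data}  (⊕→&)
    [err]
      &{more,ok,done} → +{more,ok,done}  (&→⊕)
        [more]
          ?Unit → !Unit
            &{more,stop,ack} → +{more,stop,ack}  (&→⊕)
              [more]
                +{stop,retry} → &{stop,retry}  (⊕→&)
                  [stop]
                    dual(X) = X
                  [retry]
                    dual(end) = end
              [stop]
                !Bool → ?Bool
                  dual(X) = X
              [ack]
                +{done,more,data} → &{done,more,data}  (⊕→&)
                  [done]
                    dual(X) = X
                  [more]
                    dual(end) = end
                  [data]
                    dual(end) = end
        [ok]
          !Unit → ?Unit
            &{ack,more} → +{ack,more}  (&→⊕)
              [ack]
                +{more,done,ok} → &{more,done,ok}  (⊕→&)
                  [more]
                    dual(X) = X
                  [done]
                    dual(X) = X
                  [ok]
                    dual(X) = X
              [more]
                ?Str → !Str
                  dual(end) = end
        [done]
          +{done,err,ok} → &{done,err,ok}  (⊕→&)
            [done]
              !Str → ?Str
                &{stop,data,ack} → +{stop,data,ack}  (&→⊕)
                  [stop]
                    dual(end) = end
                  [data]
                    dual(X) = X
                  [ack]
                    dual(X) = X
            [err]
              +{done,ok} → &{done,ok}  (⊕→&)
                [done]
                  ?Unit → !Unit
                    dual(X) = X
                [ok]
                  !Unit → ?Unit
                    dual(X) = X
            [ok]
              &{more,done} → +{more,done}  (&→⊕)
                [more]
                  +{more,ack} → &{more,ack}  (⊕→&)
                    [more]
                      dual(X) = X
                    [ack]
                      dual(X) = X
                [done]
                  !Int → ?Int
                    dual(X) = X
    [more]
      !Bool → ?Bool
        &{done,ok,data} → +{done,ok,data}  (&→⊕)
          [done]
            +{done,err,more} → &{done,err,more}  (⊕→&)
              [done]
                !Str → ?Str
                  dual(X) = X
              [err]
                &{data,stop,done} → +{data,stop,done}  (&→⊕)
                  [data]
                    dual(X) = X
                  [stop]
                    dual(X) = X
                  [done]
                    dual(X) = X
              [more]
                +{retry,stop,ok} → &{retry,stop,ok}  (⊕→&)
                  [retry]
                    dual(X) = X
                  [stop]
                    dual(end) = end
                  [ok]
                    dual(end) = end
          [ok]
            &{err,more} → +{err,more}  (&→⊕)
              [err]
                !Bool → ?Bool
                  dual(X) = X
              [more]
                ?Bool → !Bool
                  dual(X) = X
          [data]
            !Int → ?Int
              +{data,ok,retry} → &{data,ok,retry}  (⊕→&)
                [data]
                  dual(X) = X
                [ok]
                  dual(X) = X
                [retry]
                  dual(end) = end
    [data]
      !Unit → ?Unit
        ?Str → !Str
          !Bool → ?Bool
            &{err,retry,data} → +{err,retry,data}  (&→⊕)
              [err]
                dual(end) = end
              [retry]
                dual(end) = end
              [data]
                dual(X) = X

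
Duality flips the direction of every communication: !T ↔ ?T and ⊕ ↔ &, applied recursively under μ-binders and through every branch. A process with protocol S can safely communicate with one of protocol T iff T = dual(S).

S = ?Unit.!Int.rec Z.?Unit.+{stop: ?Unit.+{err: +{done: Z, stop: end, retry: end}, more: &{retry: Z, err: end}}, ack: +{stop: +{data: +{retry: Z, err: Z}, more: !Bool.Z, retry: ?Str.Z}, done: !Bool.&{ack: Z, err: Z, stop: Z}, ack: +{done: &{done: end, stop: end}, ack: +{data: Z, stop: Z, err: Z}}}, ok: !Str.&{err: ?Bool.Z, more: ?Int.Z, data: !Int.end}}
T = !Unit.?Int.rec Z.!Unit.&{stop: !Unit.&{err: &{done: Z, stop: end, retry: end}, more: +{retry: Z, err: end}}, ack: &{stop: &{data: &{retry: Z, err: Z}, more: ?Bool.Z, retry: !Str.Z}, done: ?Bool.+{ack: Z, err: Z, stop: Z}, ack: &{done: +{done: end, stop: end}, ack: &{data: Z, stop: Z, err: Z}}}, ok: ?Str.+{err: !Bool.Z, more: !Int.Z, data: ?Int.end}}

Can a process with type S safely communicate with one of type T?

YES

?Unit vs !Unit  ok
  !Int vs ?Int  ok
    rec Z vs rec Z  ok (rec unchanged)
      ?Unit vs !Unit  ok
        +{stop,ack,ok} vs &{stop,ack,ok}  ok labels match
          • stop:
            ?Unit vs !Unit  ok
              +{err,more} vs &{err,more}  ok labels match
                • err:
                  +{done,stop,retry} vs &{done,stop,retry}  ok labels match
                    • done:
                      Z vs Z  ok
                    • stop:
                      end vs end  ok
                    • retry:
                      end vs end  ok
                • more:
                  &{retry,err} vs +{retry,err}  ok labels match
                    • retry:
                      Z vs Z  ok
                    • err:
                      end vs end  ok
          • ack:
            +{stop,done,ack} vs &{stop,done,ack}  ok labels match
              • stop:
                +{data,more,retry} vs &{data,more,retry}  ok labels match
                  • data:
                    +{retry,err} vs &{retry,err}  ok labels match
                      • retry:
                        Z vs Z  ok
                      • err:
                        Z vs Z  ok
                  • more:
                    !Bool vs ?Bool  ok
                      Z vs Z  ok
                  • retry:
                    ?Str vs !Str  ok
                      Z vs Z  ok
              • done:
                !Bool vs ?Bool  ok
                  &{ack,err,stop} vs +{ack,err,stop}  ok labels match
                    • ack:
                      Z vs Z  ok
                    • err:
                      Z vs Z  ok
                    • stop:
                      Z vs Z  ok
              • ack:
                +{done,ack} vs &{done,ack}  ok labels match
                  • done:
                    &{done,stop} vs +{done,stop}  ok labels match
                      • done:
                        end vs end  ok
                      • stop:
                        end vs end  ok
                  • ack:
                    +{data,stop,err} vs &{data,stop,err}  ok labels match
                      • data:
                        Z vs Z  ok
                      • stop:
                        Z vs Z  ok
                      • err:
                        Z vs Z  ok
          • ok:
            !Str vs ?Str  ok
              &{err,more,data} vs +{err,more,data}  ok labels match
                • err:
                  ?Bool vs !Bool  ok
                    Z vs Z  ok
                • more:
                  ?Int vs !Int  ok
                    Z vs Z  ok
                • data:
                  !Int vs ?Int  ok
                    end vs end  ok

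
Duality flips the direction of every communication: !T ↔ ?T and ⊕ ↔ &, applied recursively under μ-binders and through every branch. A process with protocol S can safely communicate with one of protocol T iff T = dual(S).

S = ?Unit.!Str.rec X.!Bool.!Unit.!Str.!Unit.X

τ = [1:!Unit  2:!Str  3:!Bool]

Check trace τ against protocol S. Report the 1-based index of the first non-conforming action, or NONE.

1

step 1: got !Unit, protocol expects ?Unit  ✗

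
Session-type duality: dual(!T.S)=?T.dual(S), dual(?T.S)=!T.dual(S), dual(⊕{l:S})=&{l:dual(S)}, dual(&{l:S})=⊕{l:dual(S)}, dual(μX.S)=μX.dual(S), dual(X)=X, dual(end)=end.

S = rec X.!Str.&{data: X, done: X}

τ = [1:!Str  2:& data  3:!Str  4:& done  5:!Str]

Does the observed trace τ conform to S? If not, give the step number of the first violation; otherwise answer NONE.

NONE

@1 !Str  match  cont: &{data: rec X.…, done: rec X.…}
@2 & data  match  cont: rec X.…
@3 !Str  match  cont: &{data: rec X.…, done: rec X.…}
@4 & done  match  cont: rec X.…
@5 !Str  match  cont: &{data: rec X.…, done: rec X.…}
all 5 steps conform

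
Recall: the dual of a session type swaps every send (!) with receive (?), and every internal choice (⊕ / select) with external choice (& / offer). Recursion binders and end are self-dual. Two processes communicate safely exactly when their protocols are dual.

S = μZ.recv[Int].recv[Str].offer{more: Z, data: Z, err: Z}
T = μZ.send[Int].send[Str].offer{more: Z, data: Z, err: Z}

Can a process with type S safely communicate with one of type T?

μZ | μZ  match (binder kept)
  recv[Int] | send[Int]  match
    recv[Str] | send[Str]  match
      offer{more,data,err} | offer{more,data,err}  ✗ choice polarity not flipped — not dual

NO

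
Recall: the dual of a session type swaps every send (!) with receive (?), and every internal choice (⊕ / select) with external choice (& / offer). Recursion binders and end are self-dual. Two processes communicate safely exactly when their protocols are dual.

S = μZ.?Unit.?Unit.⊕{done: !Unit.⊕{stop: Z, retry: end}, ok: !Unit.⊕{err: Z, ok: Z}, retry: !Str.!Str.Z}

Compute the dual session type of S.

μZ ↦ μZ  (binder kept)
  ?Unit ↦ !Unit
    ?Unit ↦ !Unit
      ⊕{done,ok,retry} ↦ &{done,ok,retry}  (select→offer)
        case done:
          !Unit ↦ ?Unit
            ⊕{stop,retry} ↦ &{stop,retry}  (select→offer)
              case stop:
                Z ↦ Z
              case retry:
                end ↦ end
        case ok:
          !Unit ↦ ?Unit
            ⊕{err,ok} ↦ &{err,ok}  (select→offer)
              case err:
                Z ↦ Z
              case ok:
                Z ↦ Z
        case retry:
          !Str ↦ ?Str
            !Str ↦ ?Str
              Z ↦ Z

μZ.!Unit.!Unit.&{done: ?Unit.&{stop: Z, retry: end}, ok: ?Unit.&{err: Z, ok: Z}, retry: ?Str.?Str.Z}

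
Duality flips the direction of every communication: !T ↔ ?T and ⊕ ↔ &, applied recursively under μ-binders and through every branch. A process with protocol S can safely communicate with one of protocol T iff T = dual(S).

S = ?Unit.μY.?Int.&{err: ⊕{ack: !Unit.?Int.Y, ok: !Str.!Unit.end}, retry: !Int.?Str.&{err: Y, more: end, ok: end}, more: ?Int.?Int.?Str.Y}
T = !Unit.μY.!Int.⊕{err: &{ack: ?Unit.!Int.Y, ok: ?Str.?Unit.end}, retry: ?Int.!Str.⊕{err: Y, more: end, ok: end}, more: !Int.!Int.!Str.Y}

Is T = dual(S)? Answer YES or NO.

?Unit | !Unit  ✓
  μY | μY  ✓ (μ self-dual)
    ?Int | !Int  ✓
      &{err,retry,more} | ⊕{err,retry,more}  ✓ label sets agree
        [err]
          ⊕{ack,ok} | &{ack,ok}  ✓ label sets agree
            [ack]
              !Unit | ?Unit  ✓
                ?Int | !Int  ✓
                  Y | Y  ✓
            [ok]
              !Str | ?Str  ✓
                !Unit | ?Unit  ✓
                  end | end  ✓
        [retry]
          !Int | ?Int  ✓
            ?Str | !Str  ✓
              &{err,more,ok} | ⊕{err,more,ok}  ✓ label sets agree
                [err]
                  Y | Y  ✓
                [more]
                  end | end  ✓
                [ok]
                  end | end  ✓
        [more]
          ?Int | !Int  ✓
            ?Int | !Int  ✓
              ?Str | !Str  ✓
                Y | Y  ✓

YES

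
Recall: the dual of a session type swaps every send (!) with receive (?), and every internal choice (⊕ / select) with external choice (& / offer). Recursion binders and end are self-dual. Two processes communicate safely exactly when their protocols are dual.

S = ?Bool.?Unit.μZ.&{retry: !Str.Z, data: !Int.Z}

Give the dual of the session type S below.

?Bool = !Bool
  ?Unit = !Unit
    μZ = μZ  (binder kept)
      &{retry,data} = ⊕{retry,data}  (offer→select)
        case retry:
          !Str = ?Str
            Z ↦ Z
        case data:
          !Int = ?Int
            Z ↦ Z

!Bool.!Unit.μZ.⊕{retry: ?Str.Z, data: ?Int.Z}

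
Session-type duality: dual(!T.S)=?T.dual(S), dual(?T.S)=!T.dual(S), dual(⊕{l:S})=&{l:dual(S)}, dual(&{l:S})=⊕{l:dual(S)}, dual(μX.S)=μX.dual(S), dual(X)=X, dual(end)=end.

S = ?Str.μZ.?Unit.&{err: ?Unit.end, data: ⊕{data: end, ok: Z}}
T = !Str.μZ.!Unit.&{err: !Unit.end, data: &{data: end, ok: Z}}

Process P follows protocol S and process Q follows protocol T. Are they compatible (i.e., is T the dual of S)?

NO

?Str | !Str  ✓
  μZ | μZ  ✓ (μ self-dual)
    ?Unit | !Unit  ✓
      &{err,data} | &{err,data}  ✗ choice polarity not flipped — not dual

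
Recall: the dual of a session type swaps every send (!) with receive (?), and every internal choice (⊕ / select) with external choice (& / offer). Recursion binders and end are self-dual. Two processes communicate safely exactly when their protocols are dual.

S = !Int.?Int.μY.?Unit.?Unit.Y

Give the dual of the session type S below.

?Int.!Int.μY.!Unit.!Unit.Y

!Int → ?Int
  ?Int → !Int
    μY → μY  (rec unchanged)
      ?Unit → !Unit
        ?Unit → !Unit
          dual(Y) = Y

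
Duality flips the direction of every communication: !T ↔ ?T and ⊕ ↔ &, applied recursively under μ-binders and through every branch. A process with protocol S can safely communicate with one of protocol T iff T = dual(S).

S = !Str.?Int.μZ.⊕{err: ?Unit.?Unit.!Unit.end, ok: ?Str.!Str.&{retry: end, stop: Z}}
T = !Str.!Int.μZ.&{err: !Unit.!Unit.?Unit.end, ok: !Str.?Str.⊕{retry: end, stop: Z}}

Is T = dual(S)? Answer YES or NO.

NO

!Str vs !Str  ✗ same direction on both sides — not dual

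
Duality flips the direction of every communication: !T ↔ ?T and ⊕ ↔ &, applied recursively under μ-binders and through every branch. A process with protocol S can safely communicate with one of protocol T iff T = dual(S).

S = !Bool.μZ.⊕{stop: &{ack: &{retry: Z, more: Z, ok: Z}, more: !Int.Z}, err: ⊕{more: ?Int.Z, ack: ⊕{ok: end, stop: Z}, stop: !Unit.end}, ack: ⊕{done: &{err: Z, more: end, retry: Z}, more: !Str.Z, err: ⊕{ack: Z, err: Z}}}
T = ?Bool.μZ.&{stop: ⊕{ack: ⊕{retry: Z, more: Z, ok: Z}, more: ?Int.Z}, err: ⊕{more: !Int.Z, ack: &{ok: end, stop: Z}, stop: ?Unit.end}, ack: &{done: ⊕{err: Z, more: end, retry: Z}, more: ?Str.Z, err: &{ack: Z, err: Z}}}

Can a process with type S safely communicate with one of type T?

!Bool | ?Bool  ✓
  μZ | μZ  ✓ (binder kept)
    ⊕{stop,err,ack} | &{stop,err,ack}  ✓ label sets agree
      [stop]
        &{ack,more} | ⊕{ack,more}  ✓ label sets agree
          [ack]
            &{retry,more,ok} | ⊕{retry,more,ok}  ✓ label sets agree
              [retry]
                Z | Z  ✓
              [more]
                Z | Z  ✓
              [ok]
                Z | Z  ✓
          [more]
            !Int | ?Int  ✓
              Z | Z  ✓
      [err]
        ⊕{more,ack,stop} | ⊕{more,ack,stop}  ✗ choice polarity not flipped — not dual

NO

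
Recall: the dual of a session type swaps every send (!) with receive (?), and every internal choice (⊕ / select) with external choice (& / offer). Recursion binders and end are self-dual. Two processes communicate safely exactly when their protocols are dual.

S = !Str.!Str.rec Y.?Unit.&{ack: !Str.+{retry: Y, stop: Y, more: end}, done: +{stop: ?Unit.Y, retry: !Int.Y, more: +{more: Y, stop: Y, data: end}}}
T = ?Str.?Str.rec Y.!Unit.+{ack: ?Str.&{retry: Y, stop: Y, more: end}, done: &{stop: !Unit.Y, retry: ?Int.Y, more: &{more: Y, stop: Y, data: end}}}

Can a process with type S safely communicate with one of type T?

!Str ‖ ?Str  match
  !Str ‖ ?Str  match
    rec Y ‖ rec Y  match (binder kept)
      ?Unit ‖ !Unit  match
        &{ack,done} ‖ +{ack,done}  match label sets agree
          • ack:
            !Str ‖ ?Str  match
              +{retry,stop,more} ‖ &{retry,stop,more}  match label sets agree
                • retry:
                  Y ‖ Y  match
                • stop:
                  Y ‖ Y  match
                • more:
                  end ‖ end  match
          • done:
            +{stop,retry,more} ‖ &{stop,retry,more}  match label sets agree
              • stop:
                ?Unit ‖ !Unit  match
                  Y ‖ Y  match
              • retry:
                !Int ‖ ?Int  match
                  Y ‖ Y  match
              • more:
                +{more,stop,data} ‖ &{more,stop,data}  match label sets agree
                  • more:
                    Y ‖ Y  match
                  • stop:
                    Y ‖ Y  match
                  • data:
                    end ‖ end  match

YES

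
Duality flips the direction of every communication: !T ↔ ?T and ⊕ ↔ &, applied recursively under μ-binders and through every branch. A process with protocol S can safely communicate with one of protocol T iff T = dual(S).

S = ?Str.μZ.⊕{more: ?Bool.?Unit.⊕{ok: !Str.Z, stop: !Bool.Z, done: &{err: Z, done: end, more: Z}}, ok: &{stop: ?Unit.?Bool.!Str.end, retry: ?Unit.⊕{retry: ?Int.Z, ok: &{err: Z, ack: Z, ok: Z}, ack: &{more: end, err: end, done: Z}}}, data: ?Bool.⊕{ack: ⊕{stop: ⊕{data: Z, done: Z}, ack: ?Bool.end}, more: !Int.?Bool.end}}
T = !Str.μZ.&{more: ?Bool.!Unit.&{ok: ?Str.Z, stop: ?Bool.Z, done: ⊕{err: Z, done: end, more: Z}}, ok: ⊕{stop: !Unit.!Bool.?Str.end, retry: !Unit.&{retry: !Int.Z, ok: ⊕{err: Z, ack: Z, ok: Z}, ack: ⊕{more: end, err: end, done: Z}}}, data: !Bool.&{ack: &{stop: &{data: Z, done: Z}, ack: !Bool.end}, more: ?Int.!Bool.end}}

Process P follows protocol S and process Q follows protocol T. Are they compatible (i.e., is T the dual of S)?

NO

?Str vs !Str  match
  μZ vs μZ  match (rec unchanged)
    ⊕{more,ok,data} vs &{more,ok,data}  match label sets agree
      • more:
        ?Bool vs ?Bool  ✗ same direction on both sides — not dual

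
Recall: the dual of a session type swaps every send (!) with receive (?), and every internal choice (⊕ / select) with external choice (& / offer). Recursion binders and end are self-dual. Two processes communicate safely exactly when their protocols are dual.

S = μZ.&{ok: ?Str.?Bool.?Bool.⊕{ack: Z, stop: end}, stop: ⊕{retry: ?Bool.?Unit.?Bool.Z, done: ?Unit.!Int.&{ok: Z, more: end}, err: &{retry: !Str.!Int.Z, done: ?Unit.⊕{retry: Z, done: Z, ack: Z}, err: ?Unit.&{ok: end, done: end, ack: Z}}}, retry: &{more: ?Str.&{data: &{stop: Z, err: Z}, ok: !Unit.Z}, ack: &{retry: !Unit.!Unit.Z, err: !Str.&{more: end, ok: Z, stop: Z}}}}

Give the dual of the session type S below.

μZ → μZ  (rec unchanged)
  &{ok,stop,retry} → ⊕{ok,stop,retry}  (offer→select)
    case ok:
      ?Str → !Str
        ?Bool → !Bool
          ?Bool → !Bool
            ⊕{ack,stop} → &{ack,stop}  (⊕→&)
              case ack:
                Z ↦ Z
              case stop:
                end ↦ end
    case stop:
      ⊕{retry,done,err} → &{retry,done,err}  (⊕→&)
        case retry:
          ?Bool → !Bool
            ?Unit → !Unit
              ?Bool → !Bool
                Z ↦ Z
        case done:
          ?Unit → !Unit
            !Int → ?Int
              &{ok,more} → ⊕{ok,more}  (offer→select)
                case ok:
                  Z ↦ Z
                case more:
                  end ↦ end
        case err:
          &{retry,done,err} → ⊕{retry,done,err}  (offer→select)
            case retry:
              !Str → ?Str
                !Int → ?Int
                  Z ↦ Z
            case done:
              ?Unit → !Unit
                ⊕{retry,done,ack} → &{retry,done,ack}  (⊕→&)
                  case retry:
                    Z ↦ Z
                  case done:
                    Z ↦ Z
                  case ack:
                    Z ↦ Z
            case err:
              ?Unit → !Unit
                &{ok,done,ack} → ⊕{ok,done,ack}  (offer→select)
                  case ok:
                    end ↦ end
                  case done:
                    end ↦ end
                  case ack:
                    Z ↦ Z
    case retry:
      &{more,ack} → ⊕{more,ack}  (offer→select)
        case more:
          ?Str → !Str
            &{data,ok} → ⊕{data,ok}  (offer→select)
              case data:
                &{stop,err} → ⊕{stop,err}  (offer→select)
                  case stop:
                    Z ↦ Z
                  case err:
                    Z ↦ Z
              case ok:
                !Unit → ?Unit
                  Z ↦ Z
        case ack:
          &{retry,err} → ⊕{retry,err}  (offer→select)
            case retry:
              !Unit → ?Unit
                !Unit → ?Unit
                  Z ↦ Z
            case err:
              !Str → ?Str
                &{more,ok,stop} → ⊕{more,ok,stop}  (offer→select)
                  case more:
                    end ↦ end
                  case ok:
                    Z ↦ Z
                  case stop:
                    Z ↦ Z

μZ.⊕{ok: !Str.!Bool.!Bool.&{ack: Z, stop: end}, stop: &{retry: !Bool.!Unit.!Bool.Z, done: !Unit.?Int.⊕{ok: Z, more: end}, err: ⊕{retry: ?Str.?Int.Z, done: !Unit.&{retry: Z, done: Z, ack: Z}, err: !Unit.⊕{ok: end, done: end, ack: Z}}}, retry: ⊕{more: !Str.⊕{data: ⊕{stop: Z, err: Z}, ok: ?Unit.Z}, ack: ⊕{retry: ?Unit.?Unit.Z, err: ?Str.⊕{more: end, ok: Z, stop: Z}}}}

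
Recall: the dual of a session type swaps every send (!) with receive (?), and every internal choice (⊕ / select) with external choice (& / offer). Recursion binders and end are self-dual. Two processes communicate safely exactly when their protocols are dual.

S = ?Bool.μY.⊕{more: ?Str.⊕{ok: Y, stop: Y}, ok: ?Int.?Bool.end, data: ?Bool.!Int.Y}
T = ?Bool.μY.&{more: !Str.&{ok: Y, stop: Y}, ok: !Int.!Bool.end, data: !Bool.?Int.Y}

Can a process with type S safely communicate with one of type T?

NO

?Bool ‖ ?Bool  ✗ same direction on both sides — not dual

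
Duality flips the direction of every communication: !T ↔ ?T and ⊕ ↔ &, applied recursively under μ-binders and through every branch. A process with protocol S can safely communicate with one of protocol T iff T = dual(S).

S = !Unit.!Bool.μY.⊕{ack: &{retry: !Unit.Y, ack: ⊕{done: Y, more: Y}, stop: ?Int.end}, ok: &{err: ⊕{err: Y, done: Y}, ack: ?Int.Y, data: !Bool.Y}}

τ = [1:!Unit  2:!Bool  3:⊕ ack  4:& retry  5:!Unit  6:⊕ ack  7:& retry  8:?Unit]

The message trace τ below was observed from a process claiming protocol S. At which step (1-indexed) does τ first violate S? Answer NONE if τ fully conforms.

step 1: !Unit  ✓  state: !Bool.μY.…
step 2: !Bool  ✓  state: μY.…
step 3: ⊕ ack  ✓  state: &{retry: !Unit.μY.…, ack: ⊕{done: μY.…, more: μY.…}, stop: ?Int.end}
step 4: & retry  ✓  state: !Unit.μY.…
step 5: !Unit  ✓  state: μY.…
step 6: ⊕ ack  ✓  state: &{retry: !Unit.μY.…, ack: ⊕{done: μY.…, more: μY.…}, stop: ?Int.end}
step 7: & retry  ✓  state: !Unit.μY.…
step 8: got ?Unit, protocol expects !Unit  ✗

8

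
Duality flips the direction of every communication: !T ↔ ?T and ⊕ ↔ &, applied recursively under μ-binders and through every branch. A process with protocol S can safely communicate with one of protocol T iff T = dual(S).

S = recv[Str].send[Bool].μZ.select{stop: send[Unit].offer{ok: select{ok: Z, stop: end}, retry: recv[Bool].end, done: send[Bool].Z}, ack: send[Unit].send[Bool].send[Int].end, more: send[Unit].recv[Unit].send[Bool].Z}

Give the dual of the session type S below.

send[Str].recv[Bool].μZ.offer{stop: recv[Unit].select{ok: offer{ok: Z, stop: end}, retry: send[Bool].end, done: recv[Bool].Z}, ack: recv[Unit].recv[Bool].recv[Int].end, more: recv[Unit].send[Unit].recv[Bool].Z}

recv[Str] = send[Str]
  send[Bool] = recv[Bool]
    μZ = μZ  (μ self-dual)
      select{stop,ack,more} = offer{stop,ack,more}  (⊕→&)
        • stop:
          send[Unit] = recv[Unit]
            offer{ok,retry,done} = select{ok,retry,done}  (offer→select)
              • ok:
                select{ok,stop} = offer{ok,stop}  (⊕→&)
                  • ok:
                    dual(Z) = Z
                  • stop:
                    dual(end) = end
              • retry:
                recv[Bool] = send[Bool]
                  dual(end) = end
              • done:
                send[Bool] = recv[Bool]
                  dual(Z) = Z
        • ack:
          send[Unit] = recv[Unit]
            send[Bool] = recv[Bool]
              send[Int] = recv[Int]
                dual(end) = end
        • more:
          send[Unit] = recv[Unit]
            recv[Unit] = send[Unit]
              send[Bool] = recv[Bool]
                dual(Z) = Z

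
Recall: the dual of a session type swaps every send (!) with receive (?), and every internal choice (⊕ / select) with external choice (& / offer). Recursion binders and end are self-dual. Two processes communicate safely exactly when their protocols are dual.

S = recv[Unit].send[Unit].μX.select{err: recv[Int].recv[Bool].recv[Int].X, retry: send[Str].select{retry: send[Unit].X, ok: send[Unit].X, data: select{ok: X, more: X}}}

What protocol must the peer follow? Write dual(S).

send[Unit].recv[Unit].μX.offer{err: send[Int].send[Bool].send[Int].X, retry: recv[Str].offer{retry: recv[Unit].X, ok: recv[Unit].X, data: offer{ok: X, more: X}}}

recv[Unit] ↦ send[Unit]
  send[Unit] ↦ recv[Unit]
    μX ↦ μX  (binder kept)
      select{err,retry} ↦ offer{err,retry}  (⊕→&)
        • err:
          recv[Int] ↦ send[Int]
            recv[Bool] ↦ send[Bool]
              recv[Int] ↦ send[Int]
                X ↦ X
        • retry:
          send[Str] ↦ recv[Str]
            select{retry,ok,data} ↦ offer{retry,ok,data}  (⊕→&)
              • retry:
                send[Unit] ↦ recv[Unit]
                  X ↦ X
              • ok:
                send[Unit] ↦ recv[Unit]
                  X ↦ X
              • data:
                select{ok,more} ↦ offer{ok,more}  (⊕→&)
                  • ok:
                    X ↦ X
                  • more:
                    X ↦ X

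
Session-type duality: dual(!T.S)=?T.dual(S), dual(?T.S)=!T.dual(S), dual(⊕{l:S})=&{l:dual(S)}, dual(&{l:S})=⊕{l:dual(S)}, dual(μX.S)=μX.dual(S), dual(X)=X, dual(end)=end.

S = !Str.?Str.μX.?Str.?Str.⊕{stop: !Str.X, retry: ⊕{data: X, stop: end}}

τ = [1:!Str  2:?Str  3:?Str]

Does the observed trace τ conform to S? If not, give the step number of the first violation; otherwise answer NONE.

[1] !Str  ok  cont: ?Str.μX.…
[2] ?Str  ok  cont: μX.…
[3] ?Str  ok  cont: ?Str.⊕{stop: !Str.μX.…, retry: ⊕{data: μX.…, stop: end}}
all 3 steps conform

NONE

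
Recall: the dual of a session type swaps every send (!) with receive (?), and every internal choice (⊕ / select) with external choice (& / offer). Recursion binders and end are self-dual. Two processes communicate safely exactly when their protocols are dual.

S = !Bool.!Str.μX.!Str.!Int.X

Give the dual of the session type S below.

!Bool = ?Bool
  !Str = ?Str
    μX = μX  (μ self-dual)
      !Str = ?Str
        !Int = ?Int
          X self-dual

?Bool.?Str.μX.?Str.?Int.X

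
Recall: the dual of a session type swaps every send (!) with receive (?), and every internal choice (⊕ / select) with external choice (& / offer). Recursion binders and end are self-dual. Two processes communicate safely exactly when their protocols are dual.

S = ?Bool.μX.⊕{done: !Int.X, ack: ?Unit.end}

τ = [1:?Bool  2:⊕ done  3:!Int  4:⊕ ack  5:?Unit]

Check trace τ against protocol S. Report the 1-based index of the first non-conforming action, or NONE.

NONE

[1] ?Bool  ok  residual = μX.…
[2] ⊕ done  ok  residual = !Int.μX.…
[3] !Int  ok  residual = μX.…
[4] ⊕ ack  ok  residual = ?Unit.end
[5] ?Unit  ok  residual = end
trace exhausted — no violation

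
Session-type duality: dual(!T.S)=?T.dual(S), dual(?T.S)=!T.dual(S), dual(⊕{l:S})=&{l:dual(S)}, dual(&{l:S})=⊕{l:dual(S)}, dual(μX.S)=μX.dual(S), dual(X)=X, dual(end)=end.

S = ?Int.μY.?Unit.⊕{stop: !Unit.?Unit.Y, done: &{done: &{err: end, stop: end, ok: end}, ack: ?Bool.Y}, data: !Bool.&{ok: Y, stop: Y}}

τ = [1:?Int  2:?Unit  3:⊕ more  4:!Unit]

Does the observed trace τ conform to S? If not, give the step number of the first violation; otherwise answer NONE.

3

[1] ?Int  match  state: μY.…
[2] ?Unit  match  state: ⊕{stop: !Unit.?Unit.μY.…, done: &{done: &{err: end, stop: end, ok: end}, ack: ?Bool.μY.…}, data: !Bool.&{ok: μY.…, stop: μY.…}}
[3] got ⊕ more, protocol expects ⊕ stop or ⊕ done or ⊕ data  ✗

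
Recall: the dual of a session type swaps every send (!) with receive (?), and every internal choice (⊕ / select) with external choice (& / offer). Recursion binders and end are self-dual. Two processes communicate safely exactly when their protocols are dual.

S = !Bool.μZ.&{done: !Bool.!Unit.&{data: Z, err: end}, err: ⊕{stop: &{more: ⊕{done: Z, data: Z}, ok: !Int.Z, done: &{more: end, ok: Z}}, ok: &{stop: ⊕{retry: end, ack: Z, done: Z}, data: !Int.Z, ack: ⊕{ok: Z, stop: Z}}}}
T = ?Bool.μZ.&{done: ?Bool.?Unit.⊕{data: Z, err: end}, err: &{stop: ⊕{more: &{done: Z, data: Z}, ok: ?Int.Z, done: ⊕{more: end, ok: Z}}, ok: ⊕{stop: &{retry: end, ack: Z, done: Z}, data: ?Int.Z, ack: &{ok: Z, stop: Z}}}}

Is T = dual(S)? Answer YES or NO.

NO

!Bool vs ?Bool  ok
  μZ vs μZ  ok (rec unchanged)
    &{done,err} vs &{done,err}  ✗ choice polarity not flipped — not dual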